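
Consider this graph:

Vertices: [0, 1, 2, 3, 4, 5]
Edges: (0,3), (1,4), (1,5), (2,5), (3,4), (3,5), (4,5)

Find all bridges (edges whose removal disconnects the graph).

A bridge is an edge whose removal increases the number of connected components.
Bridges found: (0,3), (2,5)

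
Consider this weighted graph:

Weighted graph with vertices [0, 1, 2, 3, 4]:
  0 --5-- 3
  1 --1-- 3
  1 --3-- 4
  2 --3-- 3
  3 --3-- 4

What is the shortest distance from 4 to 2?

Using Dijkstra's algorithm from vertex 4:
Shortest path: 4 -> 3 -> 2
Total weight: 3 + 3 = 6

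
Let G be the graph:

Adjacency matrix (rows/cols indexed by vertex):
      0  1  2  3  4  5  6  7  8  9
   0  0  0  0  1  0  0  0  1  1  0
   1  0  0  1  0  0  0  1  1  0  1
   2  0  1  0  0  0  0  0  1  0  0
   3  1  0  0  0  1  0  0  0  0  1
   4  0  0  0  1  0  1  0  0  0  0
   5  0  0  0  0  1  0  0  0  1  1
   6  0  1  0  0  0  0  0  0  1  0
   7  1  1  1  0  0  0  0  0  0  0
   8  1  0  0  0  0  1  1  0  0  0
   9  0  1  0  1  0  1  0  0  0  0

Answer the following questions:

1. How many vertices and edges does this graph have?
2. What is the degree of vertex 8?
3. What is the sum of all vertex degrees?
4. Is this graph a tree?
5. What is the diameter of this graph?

Count: 10 vertices, 14 edges.
Vertex 8 has neighbors [0, 5, 6], degree = 3.
Handshaking lemma: 2 * 14 = 28.
A tree on 10 vertices has 9 edges. This graph has 14 edges (5 extra). Not a tree.
Diameter (longest shortest path) = 4.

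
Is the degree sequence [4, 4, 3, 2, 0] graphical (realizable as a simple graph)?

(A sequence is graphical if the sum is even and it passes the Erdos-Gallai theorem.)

Sum of degrees = 13. Sum is odd, so the sequence is NOT graphical.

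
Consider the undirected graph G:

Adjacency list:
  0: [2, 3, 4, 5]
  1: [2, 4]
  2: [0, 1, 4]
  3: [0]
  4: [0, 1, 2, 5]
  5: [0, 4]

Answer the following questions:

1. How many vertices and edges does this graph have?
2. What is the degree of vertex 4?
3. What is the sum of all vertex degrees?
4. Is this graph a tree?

Count: 6 vertices, 8 edges.
Vertex 4 has neighbors [0, 1, 2, 5], degree = 4.
Handshaking lemma: 2 * 8 = 16.
A tree on 6 vertices has 5 edges. This graph has 8 edges (3 extra). Not a tree.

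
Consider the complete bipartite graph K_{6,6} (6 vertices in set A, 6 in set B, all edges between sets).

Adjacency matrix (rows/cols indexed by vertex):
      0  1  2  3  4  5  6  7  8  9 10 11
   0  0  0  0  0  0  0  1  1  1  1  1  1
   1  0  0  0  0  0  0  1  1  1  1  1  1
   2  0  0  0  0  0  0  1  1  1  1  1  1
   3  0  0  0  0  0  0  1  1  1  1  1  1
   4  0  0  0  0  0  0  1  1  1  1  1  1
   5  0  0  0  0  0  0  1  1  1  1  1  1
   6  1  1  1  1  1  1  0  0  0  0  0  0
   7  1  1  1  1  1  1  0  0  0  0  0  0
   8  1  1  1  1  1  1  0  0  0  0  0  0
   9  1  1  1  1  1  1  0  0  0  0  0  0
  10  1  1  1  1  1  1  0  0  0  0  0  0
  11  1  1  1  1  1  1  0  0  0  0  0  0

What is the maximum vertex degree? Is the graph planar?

Set-A vertices have degree 6; set-B vertices have degree 6. Maximum degree = max(6,6) = 6.
K_{6,6} contains K_{3,3} as a subgraph (since both sides have >= 3 vertices); by Kuratowski's theorem it is not planar.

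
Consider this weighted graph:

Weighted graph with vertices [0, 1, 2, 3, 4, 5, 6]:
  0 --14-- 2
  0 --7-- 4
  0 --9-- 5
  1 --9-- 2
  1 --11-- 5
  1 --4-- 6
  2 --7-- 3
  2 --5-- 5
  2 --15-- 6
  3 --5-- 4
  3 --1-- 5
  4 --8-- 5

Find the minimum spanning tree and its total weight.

Applying Kruskal's algorithm (sort edges by weight, add if no cycle):
  Add (3,5) w=1
  Add (1,6) w=4
  Add (2,5) w=5
  Add (3,4) w=5
  Add (0,4) w=7
  Skip (2,3) w=7 (creates cycle)
  Skip (4,5) w=8 (creates cycle)
  Skip (0,5) w=9 (creates cycle)
  Add (1,2) w=9
  Skip (1,5) w=11 (creates cycle)
  Skip (0,2) w=14 (creates cycle)
  Skip (2,6) w=15 (creates cycle)
MST weight = 31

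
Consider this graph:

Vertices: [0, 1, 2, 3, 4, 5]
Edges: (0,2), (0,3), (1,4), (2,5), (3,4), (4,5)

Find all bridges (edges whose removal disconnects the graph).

A bridge is an edge whose removal increases the number of connected components.
Bridges found: (1,4)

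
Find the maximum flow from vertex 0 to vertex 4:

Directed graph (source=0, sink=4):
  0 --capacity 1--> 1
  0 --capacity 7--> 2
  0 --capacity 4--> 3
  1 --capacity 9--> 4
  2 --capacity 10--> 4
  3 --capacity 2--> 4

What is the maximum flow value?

Computing max flow:
  Flow on (0->1): 1/1
  Flow on (0->2): 7/7
  Flow on (0->3): 2/4
  Flow on (1->4): 1/9
  Flow on (2->4): 7/10
  Flow on (3->4): 2/2
Maximum flow = 10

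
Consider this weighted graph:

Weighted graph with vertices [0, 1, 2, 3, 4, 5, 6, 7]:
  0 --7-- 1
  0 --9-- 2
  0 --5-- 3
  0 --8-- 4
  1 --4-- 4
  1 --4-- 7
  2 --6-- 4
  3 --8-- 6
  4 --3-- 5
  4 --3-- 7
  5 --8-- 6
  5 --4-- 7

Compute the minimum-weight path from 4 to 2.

Using Dijkstra's algorithm from vertex 4:
Shortest path: 4 -> 2
Total weight: 6 = 6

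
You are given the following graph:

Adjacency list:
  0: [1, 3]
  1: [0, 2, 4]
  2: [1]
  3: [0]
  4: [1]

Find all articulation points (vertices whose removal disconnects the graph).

An articulation point is a vertex whose removal disconnects the graph.
Articulation points: [0, 1]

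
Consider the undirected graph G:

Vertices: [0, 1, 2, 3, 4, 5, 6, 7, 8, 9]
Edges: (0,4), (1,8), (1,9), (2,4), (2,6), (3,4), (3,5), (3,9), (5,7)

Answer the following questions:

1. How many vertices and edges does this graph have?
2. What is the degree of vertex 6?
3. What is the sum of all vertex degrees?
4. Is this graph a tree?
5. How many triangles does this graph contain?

Count: 10 vertices, 9 edges.
Vertex 6 has neighbors [2], degree = 1.
Handshaking lemma: 2 * 9 = 18.
A graph is a tree iff it is connected and has exactly n-1 edges. This graph is connected (all 10 vertices in one component) and has 10-1 = 9 edges. It is a tree.
Number of triangles = 0.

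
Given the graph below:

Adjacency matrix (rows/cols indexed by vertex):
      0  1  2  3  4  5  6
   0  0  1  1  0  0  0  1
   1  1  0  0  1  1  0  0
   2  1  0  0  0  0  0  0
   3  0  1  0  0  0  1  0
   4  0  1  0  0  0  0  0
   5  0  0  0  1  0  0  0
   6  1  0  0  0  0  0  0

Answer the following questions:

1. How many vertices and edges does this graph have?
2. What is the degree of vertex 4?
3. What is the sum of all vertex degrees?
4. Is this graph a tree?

Count: 7 vertices, 6 edges.
Vertex 4 has neighbors [1], degree = 1.
Handshaking lemma: 2 * 6 = 12.
A graph is a tree iff it is connected and has exactly n-1 edges. This graph is connected (all 7 vertices in one component) and has 7-1 = 6 edges. It is a tree.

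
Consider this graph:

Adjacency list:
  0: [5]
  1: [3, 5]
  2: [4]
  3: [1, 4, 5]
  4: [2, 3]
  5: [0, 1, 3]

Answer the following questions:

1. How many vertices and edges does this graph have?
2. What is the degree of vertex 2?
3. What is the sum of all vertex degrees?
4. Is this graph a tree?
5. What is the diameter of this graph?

Count: 6 vertices, 6 edges.
Vertex 2 has neighbors [4], degree = 1.
Handshaking lemma: 2 * 6 = 12.
A tree on 6 vertices has 5 edges. This graph has 6 edges (1 extra). Not a tree.
Diameter (longest shortest path) = 4.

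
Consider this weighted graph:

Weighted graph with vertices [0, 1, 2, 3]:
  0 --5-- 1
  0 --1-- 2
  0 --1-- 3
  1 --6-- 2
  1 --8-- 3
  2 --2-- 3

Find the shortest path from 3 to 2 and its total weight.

Using Dijkstra's algorithm from vertex 3:
Shortest path: 3 -> 2
Total weight: 2 = 2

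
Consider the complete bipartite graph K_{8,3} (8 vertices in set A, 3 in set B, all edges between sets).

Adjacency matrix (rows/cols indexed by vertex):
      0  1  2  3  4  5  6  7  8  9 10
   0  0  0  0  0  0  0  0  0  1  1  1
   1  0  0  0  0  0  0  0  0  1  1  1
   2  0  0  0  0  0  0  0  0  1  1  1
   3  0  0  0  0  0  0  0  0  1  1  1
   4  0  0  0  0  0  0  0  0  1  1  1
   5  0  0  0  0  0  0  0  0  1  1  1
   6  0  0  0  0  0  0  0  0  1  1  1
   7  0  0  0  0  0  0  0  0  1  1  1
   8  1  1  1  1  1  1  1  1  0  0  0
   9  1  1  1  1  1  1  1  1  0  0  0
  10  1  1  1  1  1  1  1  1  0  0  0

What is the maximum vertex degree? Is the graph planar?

Set-A vertices have degree 3; set-B vertices have degree 8. Maximum degree = max(8,3) = 8.
K_{8,3} contains K_{3,3} as a subgraph (since both sides have >= 3 vertices); by Kuratowski's theorem it is not planar.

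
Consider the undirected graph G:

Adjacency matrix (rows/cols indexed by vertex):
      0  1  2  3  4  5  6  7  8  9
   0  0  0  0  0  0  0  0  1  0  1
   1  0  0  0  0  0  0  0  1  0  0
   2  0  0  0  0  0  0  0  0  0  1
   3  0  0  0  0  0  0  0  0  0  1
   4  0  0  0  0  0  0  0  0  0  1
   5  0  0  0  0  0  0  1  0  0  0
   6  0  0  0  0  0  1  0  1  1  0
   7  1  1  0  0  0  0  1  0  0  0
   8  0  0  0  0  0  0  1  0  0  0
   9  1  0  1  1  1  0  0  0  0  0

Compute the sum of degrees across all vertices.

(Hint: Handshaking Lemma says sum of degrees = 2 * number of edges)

Count edges: 9 edges.
By Handshaking Lemma: sum of degrees = 2 * 9 = 18.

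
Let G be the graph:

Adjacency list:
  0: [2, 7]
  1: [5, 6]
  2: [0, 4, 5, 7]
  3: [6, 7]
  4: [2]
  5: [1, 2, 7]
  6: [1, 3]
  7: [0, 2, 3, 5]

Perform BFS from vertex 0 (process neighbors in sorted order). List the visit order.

BFS from vertex 0 (neighbors processed in ascending order):
Visit order: 0, 2, 7, 4, 5, 3, 1, 6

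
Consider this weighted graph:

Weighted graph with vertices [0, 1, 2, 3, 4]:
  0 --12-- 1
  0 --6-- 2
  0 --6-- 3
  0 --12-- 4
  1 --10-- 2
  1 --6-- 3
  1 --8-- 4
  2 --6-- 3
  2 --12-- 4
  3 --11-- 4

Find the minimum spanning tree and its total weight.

Applying Kruskal's algorithm (sort edges by weight, add if no cycle):
  Add (0,2) w=6
  Add (0,3) w=6
  Add (1,3) w=6
  Skip (2,3) w=6 (creates cycle)
  Add (1,4) w=8
  Skip (1,2) w=10 (creates cycle)
  Skip (3,4) w=11 (creates cycle)
  Skip (0,4) w=12 (creates cycle)
  Skip (0,1) w=12 (creates cycle)
  Skip (2,4) w=12 (creates cycle)
MST weight = 26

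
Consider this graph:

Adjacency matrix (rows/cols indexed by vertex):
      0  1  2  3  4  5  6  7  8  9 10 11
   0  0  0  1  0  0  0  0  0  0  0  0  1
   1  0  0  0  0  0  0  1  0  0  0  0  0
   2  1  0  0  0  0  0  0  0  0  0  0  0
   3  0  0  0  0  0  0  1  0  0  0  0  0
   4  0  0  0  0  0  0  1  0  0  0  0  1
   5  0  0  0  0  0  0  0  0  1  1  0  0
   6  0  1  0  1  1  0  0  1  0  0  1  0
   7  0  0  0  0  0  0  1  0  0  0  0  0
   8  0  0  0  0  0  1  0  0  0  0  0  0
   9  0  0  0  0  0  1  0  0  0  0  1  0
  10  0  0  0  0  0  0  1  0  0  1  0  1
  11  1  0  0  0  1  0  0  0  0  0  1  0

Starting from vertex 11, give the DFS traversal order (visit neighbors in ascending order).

DFS from vertex 11 (neighbors processed in ascending order):
Visit order: 11, 0, 2, 4, 6, 1, 3, 7, 10, 9, 5, 8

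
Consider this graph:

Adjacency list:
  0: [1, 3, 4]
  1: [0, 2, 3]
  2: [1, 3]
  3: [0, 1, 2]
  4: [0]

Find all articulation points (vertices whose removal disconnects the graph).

An articulation point is a vertex whose removal disconnects the graph.
Articulation points: [0]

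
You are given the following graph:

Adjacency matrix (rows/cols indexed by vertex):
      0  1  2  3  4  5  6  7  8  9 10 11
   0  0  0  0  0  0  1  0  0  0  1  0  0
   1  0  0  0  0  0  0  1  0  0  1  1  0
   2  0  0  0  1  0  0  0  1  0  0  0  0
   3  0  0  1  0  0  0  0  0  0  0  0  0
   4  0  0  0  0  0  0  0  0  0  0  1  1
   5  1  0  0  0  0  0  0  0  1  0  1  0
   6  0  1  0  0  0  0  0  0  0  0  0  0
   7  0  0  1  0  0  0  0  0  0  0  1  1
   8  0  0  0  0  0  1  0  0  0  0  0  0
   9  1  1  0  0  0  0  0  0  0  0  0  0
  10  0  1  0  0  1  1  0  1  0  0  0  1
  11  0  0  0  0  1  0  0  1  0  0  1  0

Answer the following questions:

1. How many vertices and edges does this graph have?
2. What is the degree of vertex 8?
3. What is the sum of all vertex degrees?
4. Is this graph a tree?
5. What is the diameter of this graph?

Count: 12 vertices, 14 edges.
Vertex 8 has neighbors [5], degree = 1.
Handshaking lemma: 2 * 14 = 28.
A tree on 12 vertices has 11 edges. This graph has 14 edges (3 extra). Not a tree.
Diameter (longest shortest path) = 5.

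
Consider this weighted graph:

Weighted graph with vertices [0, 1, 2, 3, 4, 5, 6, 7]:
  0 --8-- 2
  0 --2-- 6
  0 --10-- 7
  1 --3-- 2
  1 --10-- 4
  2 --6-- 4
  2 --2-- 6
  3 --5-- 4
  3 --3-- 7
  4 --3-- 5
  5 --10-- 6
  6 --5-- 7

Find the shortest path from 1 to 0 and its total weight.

Using Dijkstra's algorithm from vertex 1:
Shortest path: 1 -> 2 -> 6 -> 0
Total weight: 3 + 2 + 2 = 7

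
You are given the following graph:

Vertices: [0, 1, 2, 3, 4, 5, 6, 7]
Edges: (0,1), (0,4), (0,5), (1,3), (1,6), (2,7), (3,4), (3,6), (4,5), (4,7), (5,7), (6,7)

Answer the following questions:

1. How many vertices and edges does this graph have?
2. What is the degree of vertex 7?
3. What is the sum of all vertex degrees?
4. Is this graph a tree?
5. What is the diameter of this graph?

Count: 8 vertices, 12 edges.
Vertex 7 has neighbors [2, 4, 5, 6], degree = 4.
Handshaking lemma: 2 * 12 = 24.
A tree on 8 vertices has 7 edges. This graph has 12 edges (5 extra). Not a tree.
Diameter (longest shortest path) = 3.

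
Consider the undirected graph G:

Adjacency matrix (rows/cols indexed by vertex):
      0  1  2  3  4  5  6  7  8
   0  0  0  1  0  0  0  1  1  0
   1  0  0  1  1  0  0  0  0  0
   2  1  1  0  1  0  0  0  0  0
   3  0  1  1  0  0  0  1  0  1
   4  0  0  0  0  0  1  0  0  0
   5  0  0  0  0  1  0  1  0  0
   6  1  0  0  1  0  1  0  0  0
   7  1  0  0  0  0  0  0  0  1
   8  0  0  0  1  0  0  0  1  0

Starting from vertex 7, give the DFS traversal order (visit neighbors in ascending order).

DFS from vertex 7 (neighbors processed in ascending order):
Visit order: 7, 0, 2, 1, 3, 6, 5, 4, 8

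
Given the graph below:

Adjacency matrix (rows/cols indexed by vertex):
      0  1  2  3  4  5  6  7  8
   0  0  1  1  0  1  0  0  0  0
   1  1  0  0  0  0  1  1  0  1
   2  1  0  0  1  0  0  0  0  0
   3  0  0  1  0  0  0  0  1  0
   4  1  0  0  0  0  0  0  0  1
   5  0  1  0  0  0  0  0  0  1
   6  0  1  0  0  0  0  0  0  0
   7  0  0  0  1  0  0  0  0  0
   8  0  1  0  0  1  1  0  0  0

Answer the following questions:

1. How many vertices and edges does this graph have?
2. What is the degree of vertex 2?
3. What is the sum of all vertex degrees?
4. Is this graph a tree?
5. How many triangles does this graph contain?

Count: 9 vertices, 10 edges.
Vertex 2 has neighbors [0, 3], degree = 2.
Handshaking lemma: 2 * 10 = 20.
A tree on 9 vertices has 8 edges. This graph has 10 edges (2 extra). Not a tree.
Number of triangles = 1.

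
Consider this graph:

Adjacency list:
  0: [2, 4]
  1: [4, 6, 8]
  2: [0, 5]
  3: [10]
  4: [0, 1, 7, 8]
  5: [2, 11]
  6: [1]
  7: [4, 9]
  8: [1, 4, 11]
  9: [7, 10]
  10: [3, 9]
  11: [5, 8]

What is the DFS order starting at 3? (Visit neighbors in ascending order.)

DFS from vertex 3 (neighbors processed in ascending order):
Visit order: 3, 10, 9, 7, 4, 0, 2, 5, 11, 8, 1, 6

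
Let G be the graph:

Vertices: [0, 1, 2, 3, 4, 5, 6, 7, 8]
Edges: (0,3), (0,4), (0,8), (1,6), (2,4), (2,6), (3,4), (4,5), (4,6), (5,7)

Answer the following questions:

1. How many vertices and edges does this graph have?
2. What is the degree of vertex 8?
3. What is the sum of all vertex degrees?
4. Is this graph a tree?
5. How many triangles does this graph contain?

Count: 9 vertices, 10 edges.
Vertex 8 has neighbors [0], degree = 1.
Handshaking lemma: 2 * 10 = 20.
A tree on 9 vertices has 8 edges. This graph has 10 edges (2 extra). Not a tree.
Number of triangles = 2.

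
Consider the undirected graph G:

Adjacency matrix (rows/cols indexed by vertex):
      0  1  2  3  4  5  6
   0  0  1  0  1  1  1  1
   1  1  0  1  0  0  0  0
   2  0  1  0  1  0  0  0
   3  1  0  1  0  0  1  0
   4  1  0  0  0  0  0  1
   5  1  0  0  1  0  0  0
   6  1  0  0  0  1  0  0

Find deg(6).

Vertex 6 has neighbors [0, 4], so deg(6) = 2.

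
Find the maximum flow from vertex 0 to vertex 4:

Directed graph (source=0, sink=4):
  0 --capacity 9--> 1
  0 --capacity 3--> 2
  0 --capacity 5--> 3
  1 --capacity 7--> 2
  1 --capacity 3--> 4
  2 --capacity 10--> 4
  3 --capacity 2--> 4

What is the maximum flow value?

Computing max flow:
  Flow on (0->1): 9/9
  Flow on (0->2): 3/3
  Flow on (0->3): 2/5
  Flow on (1->2): 6/7
  Flow on (1->4): 3/3
  Flow on (2->4): 9/10
  Flow on (3->4): 2/2
Maximum flow = 14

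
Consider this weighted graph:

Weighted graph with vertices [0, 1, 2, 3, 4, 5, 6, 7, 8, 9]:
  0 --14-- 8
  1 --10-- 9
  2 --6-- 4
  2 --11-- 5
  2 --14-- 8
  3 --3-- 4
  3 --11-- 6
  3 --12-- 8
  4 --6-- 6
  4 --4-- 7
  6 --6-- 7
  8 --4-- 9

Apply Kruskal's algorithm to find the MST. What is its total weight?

Applying Kruskal's algorithm (sort edges by weight, add if no cycle):
  Add (3,4) w=3
  Add (4,7) w=4
  Add (8,9) w=4
  Add (2,4) w=6
  Add (4,6) w=6
  Skip (6,7) w=6 (creates cycle)
  Add (1,9) w=10
  Add (2,5) w=11
  Skip (3,6) w=11 (creates cycle)
  Add (3,8) w=12
  Add (0,8) w=14
  Skip (2,8) w=14 (creates cycle)
MST weight = 70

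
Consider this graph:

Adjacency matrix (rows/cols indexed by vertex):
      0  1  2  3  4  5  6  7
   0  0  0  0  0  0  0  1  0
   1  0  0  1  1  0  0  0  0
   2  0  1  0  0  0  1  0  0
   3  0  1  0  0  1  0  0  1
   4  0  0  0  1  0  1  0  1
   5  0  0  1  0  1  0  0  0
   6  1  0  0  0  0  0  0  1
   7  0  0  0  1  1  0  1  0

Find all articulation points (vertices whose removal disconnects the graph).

An articulation point is a vertex whose removal disconnects the graph.
Articulation points: [6, 7]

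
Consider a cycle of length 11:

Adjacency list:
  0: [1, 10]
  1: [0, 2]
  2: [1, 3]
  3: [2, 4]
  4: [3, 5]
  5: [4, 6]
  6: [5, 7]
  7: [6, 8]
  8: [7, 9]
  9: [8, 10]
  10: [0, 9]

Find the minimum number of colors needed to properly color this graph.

This is an odd cycle (C_11). Odd cycles are not bipartite (any 2-coloring forces two adjacent vertices to match), and 3 colors suffice.
Chromatic number = 3.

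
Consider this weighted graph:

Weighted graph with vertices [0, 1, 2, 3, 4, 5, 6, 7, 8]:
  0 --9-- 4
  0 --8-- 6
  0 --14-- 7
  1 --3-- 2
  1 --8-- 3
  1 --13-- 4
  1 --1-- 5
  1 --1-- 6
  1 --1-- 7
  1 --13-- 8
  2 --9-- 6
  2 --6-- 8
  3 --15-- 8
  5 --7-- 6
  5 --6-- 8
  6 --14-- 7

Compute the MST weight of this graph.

Applying Kruskal's algorithm (sort edges by weight, add if no cycle):
  Add (1,7) w=1
  Add (1,5) w=1
  Add (1,6) w=1
  Add (1,2) w=3
  Add (2,8) w=6
  Skip (5,8) w=6 (creates cycle)
  Skip (5,6) w=7 (creates cycle)
  Add (0,6) w=8
  Add (1,3) w=8
  Add (0,4) w=9
  Skip (2,6) w=9 (creates cycle)
  Skip (1,8) w=13 (creates cycle)
  Skip (1,4) w=13 (creates cycle)
  Skip (0,7) w=14 (creates cycle)
  Skip (6,7) w=14 (creates cycle)
  Skip (3,8) w=15 (creates cycle)
MST weight = 37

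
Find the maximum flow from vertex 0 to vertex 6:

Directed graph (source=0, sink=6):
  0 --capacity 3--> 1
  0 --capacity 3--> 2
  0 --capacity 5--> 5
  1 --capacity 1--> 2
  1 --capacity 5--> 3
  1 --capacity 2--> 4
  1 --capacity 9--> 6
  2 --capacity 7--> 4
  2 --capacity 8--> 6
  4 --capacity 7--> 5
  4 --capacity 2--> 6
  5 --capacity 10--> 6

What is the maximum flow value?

Computing max flow:
  Flow on (0->1): 3/3
  Flow on (0->2): 3/3
  Flow on (0->5): 5/5
  Flow on (1->6): 3/9
  Flow on (2->6): 3/8
  Flow on (5->6): 5/10
Maximum flow = 11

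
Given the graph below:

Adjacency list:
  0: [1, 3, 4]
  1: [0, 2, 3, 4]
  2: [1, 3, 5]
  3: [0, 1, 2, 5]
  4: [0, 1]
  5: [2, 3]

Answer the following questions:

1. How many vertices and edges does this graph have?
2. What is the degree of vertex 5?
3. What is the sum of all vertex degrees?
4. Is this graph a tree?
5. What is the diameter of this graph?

Count: 6 vertices, 9 edges.
Vertex 5 has neighbors [2, 3], degree = 2.
Handshaking lemma: 2 * 9 = 18.
A tree on 6 vertices has 5 edges. This graph has 9 edges (4 extra). Not a tree.
Diameter (longest shortest path) = 3.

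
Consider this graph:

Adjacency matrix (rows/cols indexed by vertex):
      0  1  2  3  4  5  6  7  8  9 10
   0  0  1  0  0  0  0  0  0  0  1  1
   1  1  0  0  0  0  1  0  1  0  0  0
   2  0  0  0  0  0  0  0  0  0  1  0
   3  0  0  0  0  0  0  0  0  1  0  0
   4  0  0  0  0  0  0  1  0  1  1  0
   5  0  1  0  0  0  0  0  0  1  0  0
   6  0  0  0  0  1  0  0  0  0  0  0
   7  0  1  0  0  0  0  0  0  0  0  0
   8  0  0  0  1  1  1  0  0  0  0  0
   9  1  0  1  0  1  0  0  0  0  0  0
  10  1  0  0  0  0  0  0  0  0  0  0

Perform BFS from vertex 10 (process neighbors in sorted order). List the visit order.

BFS from vertex 10 (neighbors processed in ascending order):
Visit order: 10, 0, 1, 9, 5, 7, 2, 4, 8, 6, 3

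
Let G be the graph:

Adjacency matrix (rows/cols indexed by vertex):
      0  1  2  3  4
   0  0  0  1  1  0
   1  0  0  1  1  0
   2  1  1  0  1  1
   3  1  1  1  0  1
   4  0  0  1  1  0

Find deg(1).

Vertex 1 has neighbors [2, 3], so deg(1) = 2.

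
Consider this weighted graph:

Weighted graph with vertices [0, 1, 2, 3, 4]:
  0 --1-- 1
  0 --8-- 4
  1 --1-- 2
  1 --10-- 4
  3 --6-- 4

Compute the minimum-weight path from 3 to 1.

Using Dijkstra's algorithm from vertex 3:
Shortest path: 3 -> 4 -> 0 -> 1
Total weight: 6 + 8 + 1 = 15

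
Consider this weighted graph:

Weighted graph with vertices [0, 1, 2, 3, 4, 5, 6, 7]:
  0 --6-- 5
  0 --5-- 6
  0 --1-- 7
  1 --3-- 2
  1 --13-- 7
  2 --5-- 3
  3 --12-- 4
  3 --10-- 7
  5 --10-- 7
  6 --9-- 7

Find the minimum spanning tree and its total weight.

Applying Kruskal's algorithm (sort edges by weight, add if no cycle):
  Add (0,7) w=1
  Add (1,2) w=3
  Add (0,6) w=5
  Add (2,3) w=5
  Add (0,5) w=6
  Skip (6,7) w=9 (creates cycle)
  Add (3,7) w=10
  Skip (5,7) w=10 (creates cycle)
  Add (3,4) w=12
  Skip (1,7) w=13 (creates cycle)
MST weight = 42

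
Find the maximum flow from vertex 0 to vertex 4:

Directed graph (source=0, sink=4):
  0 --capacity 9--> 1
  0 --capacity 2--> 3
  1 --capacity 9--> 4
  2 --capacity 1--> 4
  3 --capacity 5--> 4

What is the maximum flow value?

Computing max flow:
  Flow on (0->1): 9/9
  Flow on (0->3): 2/2
  Flow on (1->4): 9/9
  Flow on (3->4): 2/5
Maximum flow = 11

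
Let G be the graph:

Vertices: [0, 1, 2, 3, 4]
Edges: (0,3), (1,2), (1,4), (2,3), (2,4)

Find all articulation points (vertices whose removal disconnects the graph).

An articulation point is a vertex whose removal disconnects the graph.
Articulation points: [2, 3]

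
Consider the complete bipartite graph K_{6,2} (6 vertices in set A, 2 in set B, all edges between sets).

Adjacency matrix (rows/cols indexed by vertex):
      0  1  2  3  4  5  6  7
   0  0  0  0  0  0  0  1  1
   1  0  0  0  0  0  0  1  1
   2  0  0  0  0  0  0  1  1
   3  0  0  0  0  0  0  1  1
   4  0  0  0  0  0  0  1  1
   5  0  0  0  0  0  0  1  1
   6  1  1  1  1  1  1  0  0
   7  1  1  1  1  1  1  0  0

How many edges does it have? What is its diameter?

K_{6,2} has 6 * 2 = 12 edges.
Any vertex reaches any opposite-side vertex in 1 step; same-side vertices reach in 2 steps via any opposite-side vertex.
Diameter = 2.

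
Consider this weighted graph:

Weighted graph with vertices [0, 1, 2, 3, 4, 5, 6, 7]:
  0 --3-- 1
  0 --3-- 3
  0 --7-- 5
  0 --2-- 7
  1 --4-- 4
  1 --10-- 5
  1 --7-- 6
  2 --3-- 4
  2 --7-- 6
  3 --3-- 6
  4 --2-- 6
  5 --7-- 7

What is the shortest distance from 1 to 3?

Using Dijkstra's algorithm from vertex 1:
Shortest path: 1 -> 0 -> 3
Total weight: 3 + 3 = 6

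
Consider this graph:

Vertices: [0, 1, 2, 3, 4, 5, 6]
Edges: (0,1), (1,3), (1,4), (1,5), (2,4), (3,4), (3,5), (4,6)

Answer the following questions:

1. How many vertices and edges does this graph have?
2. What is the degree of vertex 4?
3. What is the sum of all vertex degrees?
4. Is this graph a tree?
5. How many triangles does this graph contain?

Count: 7 vertices, 8 edges.
Vertex 4 has neighbors [1, 2, 3, 6], degree = 4.
Handshaking lemma: 2 * 8 = 16.
A tree on 7 vertices has 6 edges. This graph has 8 edges (2 extra). Not a tree.
Number of triangles = 2.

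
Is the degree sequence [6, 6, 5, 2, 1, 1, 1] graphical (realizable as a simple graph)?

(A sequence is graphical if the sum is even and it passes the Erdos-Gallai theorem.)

Sum of degrees = 22. Sum is even but fails Erdos-Gallai. The sequence is NOT graphical.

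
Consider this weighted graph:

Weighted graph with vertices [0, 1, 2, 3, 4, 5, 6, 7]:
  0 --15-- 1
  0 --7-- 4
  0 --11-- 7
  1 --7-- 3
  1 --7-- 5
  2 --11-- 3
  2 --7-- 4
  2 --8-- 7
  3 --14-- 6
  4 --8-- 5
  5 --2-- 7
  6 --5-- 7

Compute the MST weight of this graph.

Applying Kruskal's algorithm (sort edges by weight, add if no cycle):
  Add (5,7) w=2
  Add (6,7) w=5
  Add (0,4) w=7
  Add (1,3) w=7
  Add (1,5) w=7
  Add (2,4) w=7
  Add (2,7) w=8
  Skip (4,5) w=8 (creates cycle)
  Skip (0,7) w=11 (creates cycle)
  Skip (2,3) w=11 (creates cycle)
  Skip (3,6) w=14 (creates cycle)
  Skip (0,1) w=15 (creates cycle)
MST weight = 43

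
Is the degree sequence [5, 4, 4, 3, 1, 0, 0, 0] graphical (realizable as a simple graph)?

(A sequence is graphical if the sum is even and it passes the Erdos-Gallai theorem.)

Sum of degrees = 17. Sum is odd, so the sequence is NOT graphical.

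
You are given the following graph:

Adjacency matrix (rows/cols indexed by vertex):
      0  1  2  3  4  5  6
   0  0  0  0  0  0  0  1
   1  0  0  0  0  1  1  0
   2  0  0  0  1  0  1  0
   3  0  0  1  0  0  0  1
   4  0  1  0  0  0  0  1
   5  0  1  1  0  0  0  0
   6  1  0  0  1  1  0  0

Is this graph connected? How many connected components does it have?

Checking connectivity: the graph has 1 connected component(s).
All vertices are reachable from each other. The graph IS connected.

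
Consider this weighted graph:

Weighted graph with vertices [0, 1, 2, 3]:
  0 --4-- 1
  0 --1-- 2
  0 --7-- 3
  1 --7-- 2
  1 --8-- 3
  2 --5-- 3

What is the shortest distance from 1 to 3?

Using Dijkstra's algorithm from vertex 1:
Shortest path: 1 -> 3
Total weight: 8 = 8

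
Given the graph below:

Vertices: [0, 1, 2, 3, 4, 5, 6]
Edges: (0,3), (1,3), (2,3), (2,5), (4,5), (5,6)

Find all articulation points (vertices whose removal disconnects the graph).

An articulation point is a vertex whose removal disconnects the graph.
Articulation points: [2, 3, 5]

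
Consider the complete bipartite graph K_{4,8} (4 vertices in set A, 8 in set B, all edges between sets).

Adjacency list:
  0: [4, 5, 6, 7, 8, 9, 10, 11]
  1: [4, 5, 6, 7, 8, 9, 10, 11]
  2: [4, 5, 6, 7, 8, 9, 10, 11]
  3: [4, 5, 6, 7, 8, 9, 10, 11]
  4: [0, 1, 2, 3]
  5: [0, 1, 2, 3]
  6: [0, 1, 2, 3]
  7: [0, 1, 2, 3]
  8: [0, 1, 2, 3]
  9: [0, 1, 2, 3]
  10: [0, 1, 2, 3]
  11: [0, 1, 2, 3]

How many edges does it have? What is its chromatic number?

K_{4,8} has 4 * 8 = 32 edges.
Bipartite graphs have chromatic number 2 (color each partition differently).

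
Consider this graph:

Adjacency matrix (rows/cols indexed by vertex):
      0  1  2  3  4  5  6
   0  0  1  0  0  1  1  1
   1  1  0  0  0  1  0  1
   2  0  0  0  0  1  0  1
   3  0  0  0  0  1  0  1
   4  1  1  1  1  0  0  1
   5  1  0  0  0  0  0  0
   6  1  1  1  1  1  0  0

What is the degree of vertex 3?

Vertex 3 has neighbors [4, 6], so deg(3) = 2.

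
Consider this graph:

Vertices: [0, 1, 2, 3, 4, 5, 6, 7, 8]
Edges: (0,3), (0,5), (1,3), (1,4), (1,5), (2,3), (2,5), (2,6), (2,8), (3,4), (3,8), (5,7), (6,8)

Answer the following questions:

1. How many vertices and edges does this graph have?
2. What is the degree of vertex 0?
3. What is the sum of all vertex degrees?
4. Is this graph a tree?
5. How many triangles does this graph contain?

Count: 9 vertices, 13 edges.
Vertex 0 has neighbors [3, 5], degree = 2.
Handshaking lemma: 2 * 13 = 26.
A tree on 9 vertices has 8 edges. This graph has 13 edges (5 extra). Not a tree.
Number of triangles = 3.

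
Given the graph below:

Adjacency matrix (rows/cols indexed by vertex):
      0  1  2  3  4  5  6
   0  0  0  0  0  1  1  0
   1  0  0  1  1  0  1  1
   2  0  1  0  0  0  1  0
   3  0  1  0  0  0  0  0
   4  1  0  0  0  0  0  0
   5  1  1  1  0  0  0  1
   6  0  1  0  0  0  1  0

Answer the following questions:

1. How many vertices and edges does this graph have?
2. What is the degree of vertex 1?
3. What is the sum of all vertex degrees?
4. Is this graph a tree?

Count: 7 vertices, 8 edges.
Vertex 1 has neighbors [2, 3, 5, 6], degree = 4.
Handshaking lemma: 2 * 8 = 16.
A tree on 7 vertices has 6 edges. This graph has 8 edges (2 extra). Not a tree.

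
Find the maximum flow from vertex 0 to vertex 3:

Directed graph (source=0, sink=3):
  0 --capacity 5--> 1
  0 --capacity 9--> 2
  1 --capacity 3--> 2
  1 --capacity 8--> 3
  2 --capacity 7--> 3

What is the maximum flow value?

Computing max flow:
  Flow on (0->1): 5/5
  Flow on (0->2): 7/9
  Flow on (1->3): 5/8
  Flow on (2->3): 7/7
Maximum flow = 12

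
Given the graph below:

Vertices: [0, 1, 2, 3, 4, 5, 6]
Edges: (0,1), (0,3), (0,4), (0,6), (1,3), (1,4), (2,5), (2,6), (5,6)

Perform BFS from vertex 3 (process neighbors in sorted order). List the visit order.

BFS from vertex 3 (neighbors processed in ascending order):
Visit order: 3, 0, 1, 4, 6, 2, 5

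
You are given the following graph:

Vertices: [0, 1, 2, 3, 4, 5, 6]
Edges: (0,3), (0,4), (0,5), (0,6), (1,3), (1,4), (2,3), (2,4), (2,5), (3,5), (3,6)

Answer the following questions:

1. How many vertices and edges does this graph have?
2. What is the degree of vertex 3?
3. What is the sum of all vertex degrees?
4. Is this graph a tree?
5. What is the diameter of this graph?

Count: 7 vertices, 11 edges.
Vertex 3 has neighbors [0, 1, 2, 5, 6], degree = 5.
Handshaking lemma: 2 * 11 = 22.
A tree on 7 vertices has 6 edges. This graph has 11 edges (5 extra). Not a tree.
Diameter (longest shortest path) = 2.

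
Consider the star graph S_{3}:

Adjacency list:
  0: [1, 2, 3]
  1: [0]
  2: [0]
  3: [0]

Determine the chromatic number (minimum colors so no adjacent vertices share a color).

S_{3} has one hub adjacent to 3 leaves; leaves are pairwise non-adjacent.
Color the hub 0 and every leaf 1.
Chromatic number = 2.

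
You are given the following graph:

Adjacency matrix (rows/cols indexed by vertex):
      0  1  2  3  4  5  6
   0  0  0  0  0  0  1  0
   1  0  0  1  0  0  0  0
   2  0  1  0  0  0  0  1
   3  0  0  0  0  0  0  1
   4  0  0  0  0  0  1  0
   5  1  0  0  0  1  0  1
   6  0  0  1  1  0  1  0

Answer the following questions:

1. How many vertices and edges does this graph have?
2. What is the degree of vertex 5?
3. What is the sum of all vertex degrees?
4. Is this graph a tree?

Count: 7 vertices, 6 edges.
Vertex 5 has neighbors [0, 4, 6], degree = 3.
Handshaking lemma: 2 * 6 = 12.
A graph is a tree iff it is connected and has exactly n-1 edges. This graph is connected (all 7 vertices in one component) and has 7-1 = 6 edges. It is a tree.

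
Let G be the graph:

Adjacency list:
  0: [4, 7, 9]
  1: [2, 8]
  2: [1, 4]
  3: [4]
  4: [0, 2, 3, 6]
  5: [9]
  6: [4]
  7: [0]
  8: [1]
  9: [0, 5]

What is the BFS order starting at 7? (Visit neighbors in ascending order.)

BFS from vertex 7 (neighbors processed in ascending order):
Visit order: 7, 0, 4, 9, 2, 3, 6, 5, 1, 8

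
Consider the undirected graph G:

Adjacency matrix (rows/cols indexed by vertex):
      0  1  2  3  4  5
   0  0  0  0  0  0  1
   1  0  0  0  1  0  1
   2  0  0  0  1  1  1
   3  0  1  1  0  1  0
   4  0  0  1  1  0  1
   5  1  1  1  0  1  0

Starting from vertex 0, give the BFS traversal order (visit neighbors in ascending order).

BFS from vertex 0 (neighbors processed in ascending order):
Visit order: 0, 5, 1, 2, 4, 3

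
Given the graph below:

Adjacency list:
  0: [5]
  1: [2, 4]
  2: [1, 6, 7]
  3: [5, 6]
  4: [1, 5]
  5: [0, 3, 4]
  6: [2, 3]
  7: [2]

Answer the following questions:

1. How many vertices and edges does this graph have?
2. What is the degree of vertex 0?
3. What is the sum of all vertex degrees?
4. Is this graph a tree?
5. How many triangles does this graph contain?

Count: 8 vertices, 8 edges.
Vertex 0 has neighbors [5], degree = 1.
Handshaking lemma: 2 * 8 = 16.
A tree on 8 vertices has 7 edges. This graph has 8 edges (1 extra). Not a tree.
Number of triangles = 0.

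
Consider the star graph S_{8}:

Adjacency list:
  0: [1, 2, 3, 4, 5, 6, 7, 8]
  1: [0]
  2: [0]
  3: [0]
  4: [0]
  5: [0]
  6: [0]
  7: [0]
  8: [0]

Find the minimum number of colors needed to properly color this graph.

S_{8} has one hub adjacent to 8 leaves; leaves are pairwise non-adjacent.
Color the hub 0 and every leaf 1.
Chromatic number = 2.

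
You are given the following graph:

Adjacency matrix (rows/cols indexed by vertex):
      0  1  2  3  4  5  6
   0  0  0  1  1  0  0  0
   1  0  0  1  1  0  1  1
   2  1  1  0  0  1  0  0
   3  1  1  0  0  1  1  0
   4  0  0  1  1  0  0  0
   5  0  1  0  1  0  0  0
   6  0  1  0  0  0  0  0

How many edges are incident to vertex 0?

Vertex 0 has neighbors [2, 3], so deg(0) = 2.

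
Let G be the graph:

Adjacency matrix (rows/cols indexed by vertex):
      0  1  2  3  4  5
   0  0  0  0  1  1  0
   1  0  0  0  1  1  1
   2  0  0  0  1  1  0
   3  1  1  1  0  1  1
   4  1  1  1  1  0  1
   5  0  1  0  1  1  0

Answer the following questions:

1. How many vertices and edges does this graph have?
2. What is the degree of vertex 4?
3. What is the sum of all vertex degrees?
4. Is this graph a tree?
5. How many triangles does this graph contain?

Count: 6 vertices, 10 edges.
Vertex 4 has neighbors [0, 1, 2, 3, 5], degree = 5.
Handshaking lemma: 2 * 10 = 20.
A tree on 6 vertices has 5 edges. This graph has 10 edges (5 extra). Not a tree.
Number of triangles = 6.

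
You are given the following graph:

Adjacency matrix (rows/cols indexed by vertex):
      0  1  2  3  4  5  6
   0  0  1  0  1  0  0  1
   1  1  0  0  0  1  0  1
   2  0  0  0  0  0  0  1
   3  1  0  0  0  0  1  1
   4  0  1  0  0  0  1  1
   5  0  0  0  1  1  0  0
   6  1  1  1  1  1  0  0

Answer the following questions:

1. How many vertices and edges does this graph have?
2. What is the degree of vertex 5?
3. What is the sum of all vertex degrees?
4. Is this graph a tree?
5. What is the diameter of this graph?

Count: 7 vertices, 10 edges.
Vertex 5 has neighbors [3, 4], degree = 2.
Handshaking lemma: 2 * 10 = 20.
A tree on 7 vertices has 6 edges. This graph has 10 edges (4 extra). Not a tree.
Diameter (longest shortest path) = 3.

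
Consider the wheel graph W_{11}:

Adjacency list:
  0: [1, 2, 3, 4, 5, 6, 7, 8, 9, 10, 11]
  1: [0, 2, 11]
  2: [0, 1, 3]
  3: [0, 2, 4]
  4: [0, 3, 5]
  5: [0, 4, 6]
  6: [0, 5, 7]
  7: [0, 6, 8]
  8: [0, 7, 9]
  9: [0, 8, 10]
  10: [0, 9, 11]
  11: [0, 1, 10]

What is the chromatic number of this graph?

W_{11} = C_{11} plus a hub adjacent to every cycle vertex.
The outer cycle needs 3 colors (odd cycle); the hub is adjacent to all of them so needs a fresh color.
Chromatic number = 3 + 1 = 4.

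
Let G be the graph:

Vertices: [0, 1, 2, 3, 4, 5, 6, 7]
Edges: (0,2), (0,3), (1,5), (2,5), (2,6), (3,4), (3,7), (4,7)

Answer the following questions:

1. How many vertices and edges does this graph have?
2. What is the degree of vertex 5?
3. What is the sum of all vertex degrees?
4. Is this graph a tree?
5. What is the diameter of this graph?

Count: 8 vertices, 8 edges.
Vertex 5 has neighbors [1, 2], degree = 2.
Handshaking lemma: 2 * 8 = 16.
A tree on 8 vertices has 7 edges. This graph has 8 edges (1 extra). Not a tree.
Diameter (longest shortest path) = 5.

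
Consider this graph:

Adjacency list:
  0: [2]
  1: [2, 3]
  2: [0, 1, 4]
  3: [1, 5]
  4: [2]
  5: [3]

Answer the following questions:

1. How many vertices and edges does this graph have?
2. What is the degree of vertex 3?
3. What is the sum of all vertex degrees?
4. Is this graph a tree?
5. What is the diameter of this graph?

Count: 6 vertices, 5 edges.
Vertex 3 has neighbors [1, 5], degree = 2.
Handshaking lemma: 2 * 5 = 10.
A graph is a tree iff it is connected and has exactly n-1 edges. This graph is connected (all 6 vertices in one component) and has 6-1 = 5 edges. It is a tree.
Diameter (longest shortest path) = 4.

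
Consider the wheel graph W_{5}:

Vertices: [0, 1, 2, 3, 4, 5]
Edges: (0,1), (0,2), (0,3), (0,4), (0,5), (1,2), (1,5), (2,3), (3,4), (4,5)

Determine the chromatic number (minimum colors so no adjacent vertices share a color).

W_{5} = C_{5} plus a hub adjacent to every cycle vertex.
The outer cycle needs 3 colors (odd cycle); the hub is adjacent to all of them so needs a fresh color.
Chromatic number = 3 + 1 = 4.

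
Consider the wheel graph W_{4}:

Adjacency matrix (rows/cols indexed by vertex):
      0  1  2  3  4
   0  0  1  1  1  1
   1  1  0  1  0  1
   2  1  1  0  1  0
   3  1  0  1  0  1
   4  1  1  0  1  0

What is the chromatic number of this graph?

W_{4} = C_{4} plus a hub adjacent to every cycle vertex.
The outer cycle needs 2 colors (even cycle); the hub is adjacent to all of them so needs a fresh color.
Chromatic number = 2 + 1 = 3.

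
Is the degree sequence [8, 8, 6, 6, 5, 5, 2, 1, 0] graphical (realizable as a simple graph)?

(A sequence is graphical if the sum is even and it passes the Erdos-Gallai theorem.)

Sum of degrees = 41. Sum is odd, so the sequence is NOT graphical.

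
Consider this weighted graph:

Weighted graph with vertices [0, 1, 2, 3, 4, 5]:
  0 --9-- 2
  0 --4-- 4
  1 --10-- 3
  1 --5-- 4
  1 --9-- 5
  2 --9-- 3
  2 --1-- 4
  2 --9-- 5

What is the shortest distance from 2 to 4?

Using Dijkstra's algorithm from vertex 2:
Shortest path: 2 -> 4
Total weight: 1 = 1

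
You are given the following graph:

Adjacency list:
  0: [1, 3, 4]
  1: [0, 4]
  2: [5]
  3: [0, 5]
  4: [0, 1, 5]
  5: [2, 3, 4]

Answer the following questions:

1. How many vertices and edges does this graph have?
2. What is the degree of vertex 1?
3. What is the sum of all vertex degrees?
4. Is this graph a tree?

Count: 6 vertices, 7 edges.
Vertex 1 has neighbors [0, 4], degree = 2.
Handshaking lemma: 2 * 7 = 14.
A tree on 6 vertices has 5 edges. This graph has 7 edges (2 extra). Not a tree.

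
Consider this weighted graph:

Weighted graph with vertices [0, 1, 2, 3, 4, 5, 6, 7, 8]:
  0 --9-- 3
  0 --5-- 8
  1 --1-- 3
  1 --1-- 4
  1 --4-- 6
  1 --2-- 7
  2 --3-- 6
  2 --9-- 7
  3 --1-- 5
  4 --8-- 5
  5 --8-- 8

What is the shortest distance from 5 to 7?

Using Dijkstra's algorithm from vertex 5:
Shortest path: 5 -> 3 -> 1 -> 7
Total weight: 1 + 1 + 2 = 4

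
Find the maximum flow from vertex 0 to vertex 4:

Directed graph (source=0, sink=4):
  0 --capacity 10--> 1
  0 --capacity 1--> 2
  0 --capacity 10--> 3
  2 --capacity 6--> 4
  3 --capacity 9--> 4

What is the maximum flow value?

Computing max flow:
  Flow on (0->2): 1/1
  Flow on (0->3): 9/10
  Flow on (2->4): 1/6
  Flow on (3->4): 9/9
Maximum flow = 10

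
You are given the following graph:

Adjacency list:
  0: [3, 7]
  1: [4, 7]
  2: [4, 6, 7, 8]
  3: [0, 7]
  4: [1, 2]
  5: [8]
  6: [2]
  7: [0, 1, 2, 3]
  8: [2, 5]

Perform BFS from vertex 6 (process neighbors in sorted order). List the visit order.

BFS from vertex 6 (neighbors processed in ascending order):
Visit order: 6, 2, 4, 7, 8, 1, 0, 3, 5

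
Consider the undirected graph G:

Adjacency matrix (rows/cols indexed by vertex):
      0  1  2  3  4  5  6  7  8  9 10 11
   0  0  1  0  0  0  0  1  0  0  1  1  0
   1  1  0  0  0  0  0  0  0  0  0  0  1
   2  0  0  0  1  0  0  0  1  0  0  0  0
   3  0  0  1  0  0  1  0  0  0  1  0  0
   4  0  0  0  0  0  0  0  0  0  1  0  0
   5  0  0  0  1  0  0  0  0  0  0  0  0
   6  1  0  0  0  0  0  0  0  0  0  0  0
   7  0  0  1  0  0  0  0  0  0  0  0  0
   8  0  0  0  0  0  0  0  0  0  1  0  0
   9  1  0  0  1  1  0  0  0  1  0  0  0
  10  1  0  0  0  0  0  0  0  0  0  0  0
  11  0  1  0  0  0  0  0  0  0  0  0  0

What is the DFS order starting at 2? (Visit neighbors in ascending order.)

DFS from vertex 2 (neighbors processed in ascending order):
Visit order: 2, 3, 5, 9, 0, 1, 11, 6, 10, 4, 8, 7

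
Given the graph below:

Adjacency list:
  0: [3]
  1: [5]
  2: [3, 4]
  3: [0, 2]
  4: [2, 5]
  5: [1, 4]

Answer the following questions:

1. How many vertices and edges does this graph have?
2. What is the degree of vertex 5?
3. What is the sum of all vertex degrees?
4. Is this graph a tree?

Count: 6 vertices, 5 edges.
Vertex 5 has neighbors [1, 4], degree = 2.
Handshaking lemma: 2 * 5 = 10.
A graph is a tree iff it is connected and has exactly n-1 edges. This graph is connected (all 6 vertices in one component) and has 6-1 = 5 edges. It is a tree.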